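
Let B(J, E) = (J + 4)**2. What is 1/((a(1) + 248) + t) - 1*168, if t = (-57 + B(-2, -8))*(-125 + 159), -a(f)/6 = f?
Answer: -262081/1560 ≈ -168.00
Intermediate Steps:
B(J, E) = (4 + J)**2
a(f) = -6*f
t = -1802 (t = (-57 + (4 - 2)**2)*(-125 + 159) = (-57 + 2**2)*34 = (-57 + 4)*34 = -53*34 = -1802)
1/((a(1) + 248) + t) - 1*168 = 1/((-6*1 + 248) - 1802) - 1*168 = 1/((-6 + 248) - 1802) - 168 = 1/(242 - 1802) - 168 = 1/(-1560) - 168 = -1/1560 - 168 = -262081/1560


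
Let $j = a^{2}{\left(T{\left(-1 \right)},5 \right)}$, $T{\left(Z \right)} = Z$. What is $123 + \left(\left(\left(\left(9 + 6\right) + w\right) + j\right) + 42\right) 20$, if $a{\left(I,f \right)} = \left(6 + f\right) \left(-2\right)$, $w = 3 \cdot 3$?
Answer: $11123$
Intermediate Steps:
$w = 9$
$a{\left(I,f \right)} = -12 - 2 f$
$j = 484$ ($j = \left(-12 - 10\right)^{2} = \left(-22\right)^{2} = 484$)
$123 + \left(\left(\left(\left(9 + 6\right) + w\right) + j\right) + 42\right) 20 = 123 + \left(\left(\left(\left(9 + 6\right) + 9\right) + 484\right) + 42\right) 20 = 123 + \left(\left(\left(15 + 9\right) + 484\right) + 42\right) 20 = 123 + \left(\left(24 + 484\right) + 42\right) 20 = 123 + \left(508 + 42\right) 20 = 123 + 550 \cdot 20 = 123 + 11000 = 11123$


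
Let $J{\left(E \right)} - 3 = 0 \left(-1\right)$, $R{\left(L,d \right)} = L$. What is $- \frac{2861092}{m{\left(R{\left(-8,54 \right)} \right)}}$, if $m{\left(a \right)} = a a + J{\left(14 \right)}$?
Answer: $- \frac{2861092}{67} \approx -42703.0$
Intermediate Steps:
$J{\left(E \right)} = 3$ ($J{\left(E \right)} = 3 + 0 \left(-1\right) = 3 + 0 = 3$)
$m{\left(a \right)} = 3 + a^{2}$ ($m{\left(a \right)} = a a + 3 = a^{2} + 3 = 3 + a^{2}$)
$- \frac{2861092}{m{\left(R{\left(-8,54 \right)} \right)}} = - \frac{2861092}{3 + \left(-8\right)^{2}} = - \frac{2861092}{3 + 64} = - \frac{2861092}{67}$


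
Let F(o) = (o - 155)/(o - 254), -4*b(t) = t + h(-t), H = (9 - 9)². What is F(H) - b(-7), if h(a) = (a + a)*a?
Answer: 11867/508 ≈ 23.360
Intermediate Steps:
H = 0 (H = 0² = 0)
h(a) = 2*a² (h(a) = (2*a)*a = 2*a²)
b(t) = -t²/2 - t/4 (b(t) = -(t + 2*(-t)²)/4 = -(t + 2*t²)/4 = -t²/2 - t/4)
F(o) = (-155 + o)/(-254 + o)
F(H) - b(-7) = (-155 + 0)/(-254 + 0) - (-7)*(-1 - 2*(-7))/4 = -155/(-254) - (-7)*(-1 + 14)/4 = -1/254*(-155) - (-7)*13/4 = 155/254 - 1*(-91/4) = 155/254 + 91/4 = 11867/508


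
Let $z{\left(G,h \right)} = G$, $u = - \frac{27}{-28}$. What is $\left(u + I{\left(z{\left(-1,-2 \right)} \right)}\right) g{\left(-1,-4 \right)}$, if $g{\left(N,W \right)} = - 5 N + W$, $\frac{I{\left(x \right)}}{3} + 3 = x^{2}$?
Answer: $- \frac{141}{28} \approx -5.0357$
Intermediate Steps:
$u = \frac{27}{28}$ ($u = \left(-27\right) \left(- \frac{1}{28}\right) = \frac{27}{28} \approx 0.96429$)
$I{\left(x \right)} = -9 + 3 x^{2}$
$g{\left(N,W \right)} = W - 5 N$
$\left(u + I{\left(z{\left(-1,-2 \right)} \right)}\right) g{\left(-1,-4 \right)} = \left(\frac{27}{28} - \left(9 - 3 \left(-1\right)^{2}\right)\right) \left(-4 - -5\right) = \left(\frac{27}{28} + \left(-9 + 3 \cdot 1\right)\right) \left(-4 + 5\right) = \left(\frac{27}{28} + \left(-9 + 3\right)\right) 1 = \left(\frac{27}{28} - 6\right) 1 = \left(- \frac{141}{28}\right) 1 = - \frac{141}{28}$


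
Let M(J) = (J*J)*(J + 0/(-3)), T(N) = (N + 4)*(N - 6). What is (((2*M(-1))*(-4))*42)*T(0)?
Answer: -8064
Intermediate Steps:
T(N) = (-6 + N)*(4 + N) (T(N) = (4 + N)*(-6 + N) = (-6 + N)*(4 + N))
M(J) = J**3 (M(J) = J**2*(J + 0*(-1/3)) = J**2*(J + 0) = J**2*J = J**3)
(((2*M(-1))*(-4))*42)*T(0) = (((2*(-1)**3)*(-4))*42)*(-24 + 0**2 - 2*0) = (((2*(-1))*(-4))*42)*(-24 + 0 + 0) = (-2*(-4)*42)*(-24) = (8*42)*(-24) = 336*(-24) = -8064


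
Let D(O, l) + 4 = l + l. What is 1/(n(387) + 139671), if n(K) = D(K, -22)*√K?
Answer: 5173/722485059 + 16*√43/2167455177 ≈ 7.2084e-6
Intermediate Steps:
D(O, l) = -4 + 2*l (D(O, l) = -4 + (l + l) = -4 + 2*l)
n(K) = -48*√K (n(K) = (-4 + 2*(-22))*√K = (-4 - 44)*√K = -48*√K)
1/(n(387) + 139671) = 1/(-144*√43 + 139671) = 1/(139671 - 144*√43)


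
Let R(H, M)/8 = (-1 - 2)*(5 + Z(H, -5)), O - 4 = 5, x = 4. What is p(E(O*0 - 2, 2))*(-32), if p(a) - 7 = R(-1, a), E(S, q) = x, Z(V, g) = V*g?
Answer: 7456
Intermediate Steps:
O = 9 (O = 4 + 5 = 9)
R(H, M) = -120 + 120*H (R(H, M) = 8*((-1 - 2)*(5 + H*(-5))) = 8*(-3*(5 - 5*H)) = 8*(-15 + 15*H) = -120 + 120*H)
E(S, q) = 4
p(a) = -233 (p(a) = 7 + (-120 + 120*(-1)) = 7 + (-120 - 120) = 7 - 240 = -233)
p(E(O*0 - 2, 2))*(-32) = -233*(-32) = 7456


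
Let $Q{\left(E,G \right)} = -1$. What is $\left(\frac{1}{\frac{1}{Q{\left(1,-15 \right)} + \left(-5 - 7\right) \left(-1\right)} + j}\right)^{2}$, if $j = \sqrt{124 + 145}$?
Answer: $\frac{1969275}{529686152} - \frac{1331 \sqrt{269}}{529686152} \approx 0.0036766$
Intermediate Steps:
$j = \sqrt{269} \approx 16.401$
$\left(\frac{1}{\frac{1}{Q{\left(1,-15 \right)} + \left(-5 - 7\right) \left(-1\right)} + j}\right)^{2} = \left(\frac{1}{\frac{1}{-1 + \left(-5 - 7\right) \left(-1\right)} + \sqrt{269}}\right)^{2} = \left(\frac{1}{\frac{1}{-1 - -12} + \sqrt{269}}\right)^{2} = \left(\frac{1}{\frac{1}{-1 + 12} + \sqrt{269}}\right)^{2} = \left(\frac{1}{\frac{1}{11} + \sqrt{269}}\right)^{2} = \frac{1}{\left(\frac{1}{11} + \sqrt{269}\right)^{2}}$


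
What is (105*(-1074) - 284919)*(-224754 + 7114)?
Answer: 86553033960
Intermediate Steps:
(105*(-1074) - 284919)*(-224754 + 7114) = (-112770 - 284919)*(-217640) = -397689*(-217640) = 86553033960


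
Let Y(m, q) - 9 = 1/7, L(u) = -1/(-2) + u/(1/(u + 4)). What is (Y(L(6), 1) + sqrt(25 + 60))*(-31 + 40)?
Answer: 576/7 + 9*sqrt(85) ≈ 165.26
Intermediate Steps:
L(u) = 1/2 + u*(4 + u) (L(u) = -1*(-1/2) + u/(1/(4 + u)) = 1/2 + u*(4 + u))
Y(m, q) = 64/7 (Y(m, q) = 9 + 1/7 = 64/7)
(Y(L(6), 1) + sqrt(25 + 60))*(-31 + 40) = (64/7 + sqrt(25 + 60))*(-31 + 40) = (64/7 + sqrt(85))*9 = 576/7 + 9*sqrt(85)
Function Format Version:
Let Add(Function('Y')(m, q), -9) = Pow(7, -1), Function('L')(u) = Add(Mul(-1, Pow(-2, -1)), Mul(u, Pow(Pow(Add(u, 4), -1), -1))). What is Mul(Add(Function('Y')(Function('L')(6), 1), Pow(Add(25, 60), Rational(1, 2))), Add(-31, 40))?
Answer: Add(Rational(576, 7), Mul(9, Pow(85, Rational(1, 2)))) ≈ 165.26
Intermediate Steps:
Function('L')(u) = Add(Rational(1, 2), Mul(u, Add(4, u))) (Function('L')(u) = Add(Mul(-1, Rational(-1, 2)), Mul(u, Pow(Pow(Add(4, u), -1), -1))) = Add(Rational(1, 2), Mul(u, Add(4, u))))
Function('Y')(m, q) = Rational(64, 7) (Function('Y')(m, q) = Add(9, Pow(7, -1)) = Add(9, Rational(1, 7)) = Rational(64, 7))
Mul(Add(Function('Y')(Function('L')(6), 1), Pow(Add(25, 60), Rational(1, 2))), Add(-31, 40)) = Mul(Add(Rational(64, 7), Pow(Add(25, 60), Rational(1, 2))), Add(-31, 40)) = Mul(Add(Rational(64, 7), Pow(85, Rational(1, 2))), 9) = Add(Rational(576, 7), Mul(9, Pow(85, Rational(1, 2))))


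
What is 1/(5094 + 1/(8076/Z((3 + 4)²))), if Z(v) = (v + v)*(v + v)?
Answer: 2019/10287187 ≈ 0.00019626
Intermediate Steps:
Z(v) = 4*v² (Z(v) = (2*v)*(2*v) = 4*v²)
1/(5094 + 1/(8076/Z((3 + 4)²))) = 1/(5094 + 1/(8076/((4*((3 + 4)²)²)))) = 1/(5094 + 1/(8076/((4*(7²)²)))) = 1/(5094 + 1/(8076/((4*49²)))) = 1/(5094 + 1/(8076/((4*2401)))) = 1/(5094 + 1/(8076/9604)) = 1/(5094 + 1/(8076*(1/9604))) = 1/(5094 + 1/(2019/2401)) = 1/(5094 + 2401/2019) = 1/(10287187/2019) = 2019/10287187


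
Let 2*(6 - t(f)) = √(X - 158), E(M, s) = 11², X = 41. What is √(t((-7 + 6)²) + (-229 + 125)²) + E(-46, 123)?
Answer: 121 + √(43288 - 6*I*√13)/2 ≈ 225.03 - 0.025994*I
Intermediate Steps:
E(M, s) = 121
t(f) = 6 - 3*I*√13/2 (t(f) = 6 - √(41 - 158)/2 = 6 - 3*I*√13/2)
√(t((-7 + 6)²) + (-229 + 125)²) + E(-46, 123) = √((6 - 3*I*√13/2) + (-229 + 125)²) + 121 = √((6 - 3*I*√13/2) + (-104)²) + 121 = √((6 - 3*I*√13/2) + 10816) + 121 = √(10822 - 3*I*√13/2) + 121 = 121 + √(10822 - 3*I*√13/2)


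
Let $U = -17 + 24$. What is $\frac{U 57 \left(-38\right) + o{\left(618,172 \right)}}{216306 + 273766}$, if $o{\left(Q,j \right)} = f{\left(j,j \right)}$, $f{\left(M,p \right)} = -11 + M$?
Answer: $- \frac{15001}{490072} \approx -0.03061$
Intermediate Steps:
$U = 7$
$o{\left(Q,j \right)} = -11 + j$
$\frac{U 57 \left(-38\right) + o{\left(618,172 \right)}}{216306 + 273766} = \frac{7 \cdot 57 \left(-38\right) + \left(-11 + 172\right)}{216306 + 273766} = \frac{399 \left(-38\right) + 161}{490072} = \left(-15162 + 161\right) \frac{1}{490072} = \left(-15001\right) \frac{1}{490072} = - \frac{15001}{490072}$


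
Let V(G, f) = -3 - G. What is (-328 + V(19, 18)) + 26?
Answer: -324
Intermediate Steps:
(-328 + V(19, 18)) + 26 = (-328 + (-3 - 1*19)) + 26 = (-328 + (-3 - 19)) + 26 = (-328 - 22) + 26 = -350 + 26 = -324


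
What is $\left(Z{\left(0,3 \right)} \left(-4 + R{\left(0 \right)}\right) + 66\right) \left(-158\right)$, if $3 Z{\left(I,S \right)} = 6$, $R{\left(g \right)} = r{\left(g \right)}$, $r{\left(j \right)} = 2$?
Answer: $-9796$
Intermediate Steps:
$R{\left(g \right)} = 2$
$Z{\left(I,S \right)} = 2$ ($Z{\left(I,S \right)} = \frac{1}{3} \cdot 6 = 2$)
$\left(Z{\left(0,3 \right)} \left(-4 + R{\left(0 \right)}\right) + 66\right) \left(-158\right) = \left(2 \left(-4 + 2\right) + 66\right) \left(-158\right) = \left(2 \left(-2\right) + 66\right) \left(-158\right) = \left(-4 + 66\right) \left(-158\right) = 62 \left(-158\right) = -9796$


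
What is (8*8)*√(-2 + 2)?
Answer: 0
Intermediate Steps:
(8*8)*√(-2 + 2) = 64*√0 = 64*0 = 0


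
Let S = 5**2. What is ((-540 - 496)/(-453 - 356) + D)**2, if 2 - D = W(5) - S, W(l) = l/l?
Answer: 487084900/654481 ≈ 744.23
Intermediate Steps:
W(l) = 1
S = 25
D = 26 (D = 2 - (1 - 1*25) = 2 - (1 - 25) = 2 - 1*(-24) = 2 + 24 = 26)
((-540 - 496)/(-453 - 356) + D)**2 = ((-540 - 496)/(-453 - 356) + 26)**2 = (-1036/(-809) + 26)**2 = (-1036*(-1/809) + 26)**2 = (1036/809 + 26)**2 = (22070/809)**2 = 487084900/654481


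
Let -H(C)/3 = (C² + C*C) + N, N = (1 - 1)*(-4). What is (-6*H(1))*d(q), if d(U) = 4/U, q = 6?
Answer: 24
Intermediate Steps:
N = 0 (N = 0*(-4) = 0)
H(C) = -6*C² (H(C) = -3*((C² + C*C) + 0) = -3*((C² + C²) + 0) = -3*(2*C² + 0) = -6*C²)
(-6*H(1))*d(q) = (-(-36)*1²)*(4/6) = (-(-36))*(4*(⅙)) = -6*(-6)*(⅔) = 36*(⅔) = 24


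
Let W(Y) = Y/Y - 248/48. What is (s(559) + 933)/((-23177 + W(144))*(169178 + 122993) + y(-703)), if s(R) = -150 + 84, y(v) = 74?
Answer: -5202/40637187433 ≈ -1.2801e-7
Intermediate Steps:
W(Y) = -25/6 (W(Y) = 1 - 248*1/48 = 1 - 31/6 = -25/6)
s(R) = -66
(s(559) + 933)/((-23177 + W(144))*(169178 + 122993) + y(-703)) = (-66 + 933)/((-23177 - 25/6)*(169178 + 122993) + 74) = 867/(-139087/6*292171 + 74) = 867/(-40637187877/6 + 74) = 867/(-40637187433/6) = 867*(-6/40637187433) = -5202/40637187433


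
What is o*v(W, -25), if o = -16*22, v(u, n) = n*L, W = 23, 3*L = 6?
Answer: 17600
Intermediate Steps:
L = 2 (L = (⅓)*6 = 2)
v(u, n) = 2*n (v(u, n) = n*2 = 2*n)
o = -352
o*v(W, -25) = -704*(-25) = -352*(-50) = 17600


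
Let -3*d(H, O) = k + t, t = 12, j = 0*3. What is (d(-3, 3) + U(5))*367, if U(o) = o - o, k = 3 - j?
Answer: -1835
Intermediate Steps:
j = 0
k = 3 (k = 3 - 1*0 = 3 + 0 = 3)
d(H, O) = -5 (d(H, O) = -(3 + 12)/3 = -⅓*15 = -5)
U(o) = 0
(d(-3, 3) + U(5))*367 = (-5 + 0)*367 = -5*367 = -1835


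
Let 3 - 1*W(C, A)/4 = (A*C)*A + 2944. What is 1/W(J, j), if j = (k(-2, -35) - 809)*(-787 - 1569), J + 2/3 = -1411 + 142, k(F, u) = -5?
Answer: 3/56036415390879524 ≈ 5.3537e-17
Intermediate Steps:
J = -3809/3 (J = -⅔ + (-1411 + 142) = -⅔ - 1269 = -3809/3 ≈ -1269.7)
j = 1917784 (j = (-5 - 809)*(-787 - 1569) = -814*(-2356) = 1917784)
W(C, A) = -11764 - 4*C*A² (W(C, A) = 12 - 4*((A*C)*A + 2944) = 12 - 4*(C*A² + 2944) = 12 - 4*(2944 + C*A²) = 12 + (-11776 - 4*C*A²) = -11764 - 4*C*A²)
1/W(J, j) = 1/(-11764 - 4*(-3809/3)*1917784²) = 1/(-11764 - 4*(-3809/3)*3677895470656) = 1/(-11764 + 56036415390914816/3) = 1/(56036415390879524/3) = 3/56036415390879524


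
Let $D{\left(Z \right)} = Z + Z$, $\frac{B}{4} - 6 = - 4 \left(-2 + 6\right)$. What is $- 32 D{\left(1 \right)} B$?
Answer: $2560$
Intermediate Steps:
$B = -40$ ($B = 24 + 4 \left(- 4 \left(-2 + 6\right)\right) = 24 + 4 \left(\left(-4\right) 4\right) = 24 + 4 \left(-16\right) = 24 - 64 = -40$)
$D{\left(Z \right)} = 2 Z$
$- 32 D{\left(1 \right)} B = - 32 \cdot 2 \cdot 1 \left(-40\right) = \left(-32\right) 2 \left(-40\right) = \left(-64\right) \left(-40\right) = 2560$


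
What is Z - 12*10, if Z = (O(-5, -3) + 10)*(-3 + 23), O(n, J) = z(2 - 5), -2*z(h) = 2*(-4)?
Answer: 160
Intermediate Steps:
z(h) = 4 (z(h) = -(-4) = -½*(-8) = 4)
O(n, J) = 4
Z = 280 (Z = (4 + 10)*(-3 + 23) = 14*20 = 280)
Z - 12*10 = 280 - 12*10 = 280 - 120 = 160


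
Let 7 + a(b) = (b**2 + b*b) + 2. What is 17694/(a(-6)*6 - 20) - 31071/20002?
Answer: 171023133/3820382 ≈ 44.766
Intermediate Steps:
a(b) = -5 + 2*b**2 (a(b) = -7 + ((b**2 + b*b) + 2) = -7 + ((b**2 + b**2) + 2) = -7 + (2*b**2 + 2) = -7 + (2 + 2*b**2) = -5 + 2*b**2)
17694/(a(-6)*6 - 20) - 31071/20002 = 17694/((-5 + 2*(-6)**2)*6 - 20) - 31071/20002 = 17694/((-5 + 2*36)*6 - 20) - 31071*1/20002 = 17694/((-5 + 72)*6 - 20) - 31071/20002 = 17694/(67*6 - 20) - 31071/20002 = 17694/(402 - 20) - 31071/20002 = 17694/382 - 31071/20002 = 17694*(1/382) - 31071/20002 = 8847/191 - 31071/20002 = 171023133/3820382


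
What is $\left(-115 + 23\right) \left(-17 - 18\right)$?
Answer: $3220$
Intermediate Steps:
$\left(-115 + 23\right) \left(-17 - 18\right) = - 92 \left(-17 - 18\right) = \left(-92\right) \left(-35\right) = 3220$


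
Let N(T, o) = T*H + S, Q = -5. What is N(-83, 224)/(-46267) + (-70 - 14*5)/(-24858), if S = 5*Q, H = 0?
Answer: 3549415/575052543 ≈ 0.0061723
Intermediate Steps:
S = -25 (S = 5*(-5) = -25)
N(T, o) = -25 (N(T, o) = T*0 - 25 = 0 - 25 = -25)
N(-83, 224)/(-46267) + (-70 - 14*5)/(-24858) = -25/(-46267) + (-70 - 14*5)/(-24858) = -25*(-1/46267) + (-70 - 70)*(-1/24858) = 25/46267 - 140*(-1/24858) = 25/46267 + 70/12429 = 3549415/575052543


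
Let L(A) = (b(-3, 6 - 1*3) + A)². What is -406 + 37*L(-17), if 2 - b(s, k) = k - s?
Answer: 15911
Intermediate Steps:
b(s, k) = 2 + s - k (b(s, k) = 2 - (k - s) = 2 + (s - k) = 2 + s - k)
L(A) = (-4 + A)² (L(A) = ((2 - 3 - (6 - 1*3)) + A)² = ((2 - 3 - (6 - 3)) + A)² = ((2 - 3 - 1*3) + A)² = ((2 - 3 - 3) + A)² = (-4 + A)²)
-406 + 37*L(-17) = -406 + 37*(-4 - 17)² = -406 + 37*(-21)² = -406 + 37*441 = -406 + 16317 = 15911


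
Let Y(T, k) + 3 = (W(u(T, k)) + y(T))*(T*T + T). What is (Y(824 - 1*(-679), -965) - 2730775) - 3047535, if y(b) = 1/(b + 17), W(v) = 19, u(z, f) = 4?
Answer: 3531425707/95 ≈ 3.7173e+7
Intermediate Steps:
y(b) = 1/(17 + b)
Y(T, k) = -3 + (19 + 1/(17 + T))*(T + T**2) (Y(T, k) = -3 + (19 + 1/(17 + T))*(T*T + T) = -3 + (19 + 1/(17 + T))*(T**2 + T) = -3 + (19 + 1/(17 + T))*(T + T**2))
(Y(824 - 1*(-679), -965) - 2730775) - 3047535 = ((-51 + 19*(824 - 1*(-679))**3 + 321*(824 - 1*(-679)) + 343*(824 - 1*(-679))**2)/(17 + (824 - 1*(-679))) - 2730775) - 3047535 = ((-51 + 19*(824 + 679)**3 + 321*(824 + 679) + 343*(824 + 679)**2)/(17 + (824 + 679)) - 2730775) - 3047535 = ((-51 + 19*1503**3 + 321*1503 + 343*1503**2)/(17 + 1503) - 2730775) - 3047535 = ((-51 + 19*3395290527 + 482463 + 343*2259009)/1520 - 2730775) - 3047535 = ((-51 + 64510520013 + 482463 + 774840087)/1520 - 2730775) - 3047535 = ((1/1520)*65285842512 - 2730775) - 3047535 = (4080365157/95 - 2730775) - 3047535 = 3820941532/95 - 3047535 = 3531425707/95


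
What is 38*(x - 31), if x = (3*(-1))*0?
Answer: -1178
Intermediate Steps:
x = 0 (x = -3*0 = 0)
38*(x - 31) = 38*(0 - 31) = 38*(-31) = -1178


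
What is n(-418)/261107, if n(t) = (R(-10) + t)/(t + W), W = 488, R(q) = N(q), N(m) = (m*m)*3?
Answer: -59/9138745 ≈ -6.4560e-6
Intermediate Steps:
N(m) = 3*m² (N(m) = m²*3 = 3*m²)
R(q) = 3*q²
n(t) = (300 + t)/(488 + t) (n(t) = (3*(-10)² + t)/(t + 488) = (3*100 + t)/(488 + t) = (300 + t)/(488 + t))
n(-418)/261107 = ((300 - 418)/(488 - 418))/261107 = (-118/70)*(1/261107) = ((1/70)*(-118))*(1/261107) = -59/35*1/261107 = -59/9138745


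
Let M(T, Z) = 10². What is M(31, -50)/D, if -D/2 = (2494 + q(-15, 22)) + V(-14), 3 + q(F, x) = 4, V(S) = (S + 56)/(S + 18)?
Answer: -100/5011 ≈ -0.019956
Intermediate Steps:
M(T, Z) = 100
V(S) = (56 + S)/(18 + S)
q(F, x) = 1 (q(F, x) = -3 + 4 = 1)
D = -5011 (D = -2*((2494 + 1) + (56 - 14)/(18 - 14)) = -2*(2495 + 42/4) = -2*(2495 + (¼)*42) = -2*(2495 + 21/2) = -2*5011/2 = -5011)
M(31, -50)/D = 100/(-5011) = 100*(-1/5011) = -100/5011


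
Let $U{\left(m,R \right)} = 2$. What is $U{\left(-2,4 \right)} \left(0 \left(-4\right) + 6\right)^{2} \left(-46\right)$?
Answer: $-3312$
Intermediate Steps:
$U{\left(-2,4 \right)} \left(0 \left(-4\right) + 6\right)^{2} \left(-46\right) = 2 \left(0 \left(-4\right) + 6\right)^{2} \left(-46\right) = 2 \left(0 + 6\right)^{2} \left(-46\right) = 2 \cdot 6^{2} \left(-46\right) = 2 \cdot 36 \left(-46\right) = 72 \left(-46\right) = -3312$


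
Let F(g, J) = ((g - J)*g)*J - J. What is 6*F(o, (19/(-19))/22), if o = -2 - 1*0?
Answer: -96/121 ≈ -0.79339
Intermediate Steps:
o = -2 (o = -2 + 0 = -2)
F(g, J) = -J + J*g*(g - J) (F(g, J) = (g*(g - J))*J - J = J*g*(g - J) - J = -J + J*g*(g - J))
6*F(o, (19/(-19))/22) = 6*(((19/(-19))/22)*(-1 + (-2)² - 1*(19/(-19))/22*(-2))) = 6*(((19*(-1/19))*(1/22))*(-1 + 4 - 1*(19*(-1/19))*(1/22)*(-2))) = 6*((-1*1/22)*(-1 + 4 - 1*(-1*1/22)*(-2))) = 6*(-(-1 + 4 - 1*(-1/22)*(-2))/22) = 6*(-(-1 + 4 - 1/11)/22) = 6*(-1/22*32/11) = 6*(-16/121) = -96/121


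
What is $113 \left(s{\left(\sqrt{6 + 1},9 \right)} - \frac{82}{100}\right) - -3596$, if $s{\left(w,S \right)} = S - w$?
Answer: $\frac{226017}{50} - 113 \sqrt{7} \approx 4221.4$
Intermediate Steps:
$113 \left(s{\left(\sqrt{6 + 1},9 \right)} - \frac{82}{100}\right) - -3596 = 113 \left(\left(9 - \sqrt{6 + 1}\right) - \frac{82}{100}\right) - -3596 = 113 \left(\left(9 - \sqrt{7}\right) - \frac{41}{50}\right) + 3596 = 113 \left(\frac{409}{50} - \sqrt{7}\right) + 3596 = \left(\frac{46217}{50} - 113 \sqrt{7}\right) + 3596 = \frac{226017}{50} - 113 \sqrt{7}$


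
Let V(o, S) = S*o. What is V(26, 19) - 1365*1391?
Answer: -1898221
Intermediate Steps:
V(26, 19) - 1365*1391 = 19*26 - 1365*1391 = 494 - 1898715 = -1898221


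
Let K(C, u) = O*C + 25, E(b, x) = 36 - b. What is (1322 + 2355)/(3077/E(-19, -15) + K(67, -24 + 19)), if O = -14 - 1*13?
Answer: -202235/95043 ≈ -2.1278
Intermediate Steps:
O = -27 (O = -14 - 13 = -27)
K(C, u) = 25 - 27*C (K(C, u) = -27*C + 25 = 25 - 27*C)
(1322 + 2355)/(3077/E(-19, -15) + K(67, -24 + 19)) = (1322 + 2355)/(3077/(36 - 1*(-19)) + (25 - 27*67)) = 3677/(3077/(36 + 19) + (25 - 1809)) = 3677/(3077/55 - 1784) = 3677/(-95043/55) = 3677*(-55/95043) = -202235/95043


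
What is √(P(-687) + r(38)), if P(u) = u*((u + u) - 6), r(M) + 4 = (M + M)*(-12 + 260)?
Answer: 2*√241726 ≈ 983.31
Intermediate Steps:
r(M) = -4 + 496*M (r(M) = -4 + (M + M)*(-12 + 260) = -4 + (2*M)*248 = -4 + 496*M)
P(u) = u*(-6 + 2*u) (P(u) = u*(2*u - 6) = u*(-6 + 2*u))
√(P(-687) + r(38)) = √(2*(-687)*(-3 - 687) + (-4 + 496*38)) = √(2*(-687)*(-690) + (-4 + 18848)) = √(948060 + 18844) = √966904 = 2*√241726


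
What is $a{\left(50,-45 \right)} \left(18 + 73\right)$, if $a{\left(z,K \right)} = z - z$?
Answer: $0$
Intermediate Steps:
$a{\left(z,K \right)} = 0$
$a{\left(50,-45 \right)} \left(18 + 73\right) = 0 \left(18 + 73\right) = 0 \cdot 91 = 0$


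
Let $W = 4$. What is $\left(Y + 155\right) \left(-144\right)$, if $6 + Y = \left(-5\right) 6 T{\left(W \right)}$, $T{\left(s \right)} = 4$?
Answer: $-4176$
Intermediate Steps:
$Y = -126$ ($Y = -6 + \left(-5\right) 6 \cdot 4 = -6 - 120 = -126$)
$\left(Y + 155\right) \left(-144\right) = \left(-126 + 155\right) \left(-144\right) = 29 \left(-144\right) = -4176$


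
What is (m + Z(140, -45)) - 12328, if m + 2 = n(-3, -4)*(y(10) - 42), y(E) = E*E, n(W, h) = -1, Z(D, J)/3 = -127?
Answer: -12769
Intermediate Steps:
Z(D, J) = -381 (Z(D, J) = 3*(-127) = -381)
y(E) = E²
m = -60 (m = -2 - (10² - 42) = -2 - (100 - 42) = -2 - 1*58 = -2 - 58 = -60)
(m + Z(140, -45)) - 12328 = (-60 - 381) - 12328 = -441 - 12328 = -12769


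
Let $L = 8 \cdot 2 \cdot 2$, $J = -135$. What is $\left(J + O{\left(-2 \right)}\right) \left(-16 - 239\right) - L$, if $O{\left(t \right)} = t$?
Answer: $34903$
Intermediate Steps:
$L = 32$ ($L = 16 \cdot 2 = 32$)
$\left(J + O{\left(-2 \right)}\right) \left(-16 - 239\right) - L = \left(-135 - 2\right) \left(-16 - 239\right) - 32 = \left(-137\right) \left(-255\right) - 32 = 34935 - 32 = 34903$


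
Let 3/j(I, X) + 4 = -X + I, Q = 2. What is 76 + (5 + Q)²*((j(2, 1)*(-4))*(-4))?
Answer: -708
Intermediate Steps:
j(I, X) = 3/(-4 + I - X) (j(I, X) = 3/(-4 + (-X + I)) = 3/(-4 + (I - X)) = 3/(-4 + I - X))
76 + (5 + Q)²*((j(2, 1)*(-4))*(-4)) = 76 + (5 + 2)²*(((3/(-4 + 2 - 1*1))*(-4))*(-4)) = 76 + 7²*(((3/(-4 + 2 - 1))*(-4))*(-4)) = 76 + 49*(((3/(-3))*(-4))*(-4)) = 76 + 49*(((3*(-⅓))*(-4))*(-4)) = 76 + 49*(-1*(-4)*(-4)) = 76 + 49*(4*(-4)) = 76 + 49*(-16) = 76 - 784 = -708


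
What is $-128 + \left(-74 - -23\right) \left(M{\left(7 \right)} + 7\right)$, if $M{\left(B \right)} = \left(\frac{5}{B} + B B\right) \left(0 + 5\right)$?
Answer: $- \frac{92135}{7} \approx -13162.0$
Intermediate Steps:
$M{\left(B \right)} = 5 B^{2} + \frac{25}{B}$ ($M{\left(B \right)} = \left(\frac{5}{B} + B^{2}\right) 5 = \left(B^{2} + \frac{5}{B}\right) 5 = 5 B^{2} + \frac{25}{B}$)
$-128 + \left(-74 - -23\right) \left(M{\left(7 \right)} + 7\right) = -128 + \left(-74 - -23\right) \left(\frac{5 \left(5 + 7^{3}\right)}{7} + 7\right) = -128 + \left(-74 + 23\right) \left(5 \cdot \frac{1}{7} \left(5 + 343\right) + 7\right) = -128 - 51 \left(5 \cdot \frac{1}{7} \cdot 348 + 7\right) = -128 - 51 \left(\frac{1740}{7} + 7\right) = -128 - \frac{91239}{7} = - \frac{92135}{7}$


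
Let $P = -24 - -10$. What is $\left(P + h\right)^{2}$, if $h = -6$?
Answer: $400$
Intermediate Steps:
$P = -14$ ($P = -24 + 10 = -14$)
$\left(P + h\right)^{2} = \left(-14 - 6\right)^{2} = \left(-20\right)^{2} = 400$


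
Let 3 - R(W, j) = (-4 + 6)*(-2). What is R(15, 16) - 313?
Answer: -306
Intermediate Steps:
R(W, j) = 7 (R(W, j) = 3 - (-4 + 6)*(-2) = 3 - 2*(-2) = 3 - 1*(-4) = 3 + 4 = 7)
R(15, 16) - 313 = 7 - 313 = -306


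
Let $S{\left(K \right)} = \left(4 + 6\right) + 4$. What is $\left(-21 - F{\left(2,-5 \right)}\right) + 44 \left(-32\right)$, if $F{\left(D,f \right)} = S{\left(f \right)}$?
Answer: $-1443$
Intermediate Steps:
$S{\left(K \right)} = 14$ ($S{\left(K \right)} = 10 + 4 = 14$)
$F{\left(D,f \right)} = 14$
$\left(-21 - F{\left(2,-5 \right)}\right) + 44 \left(-32\right) = \left(-21 - 14\right) + 44 \left(-32\right) = \left(-21 - 14\right) - 1408 = -35 - 1408 = -1443$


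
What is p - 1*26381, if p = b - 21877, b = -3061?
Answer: -51319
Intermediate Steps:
p = -24938 (p = -3061 - 21877 = -24938)
p - 1*26381 = -24938 - 1*26381 = -24938 - 26381 = -51319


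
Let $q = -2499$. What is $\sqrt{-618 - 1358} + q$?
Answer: $-2499 + 2 i \sqrt{494} \approx -2499.0 + 44.452 i$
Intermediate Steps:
$\sqrt{-618 - 1358} + q = \sqrt{-618 - 1358} - 2499 = \sqrt{-1976} - 2499 = 2 i \sqrt{494} - 2499 = -2499 + 2 i \sqrt{494}$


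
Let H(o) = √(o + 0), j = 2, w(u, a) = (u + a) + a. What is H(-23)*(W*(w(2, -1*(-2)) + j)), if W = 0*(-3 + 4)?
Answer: 0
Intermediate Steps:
w(u, a) = u + 2*a (w(u, a) = (a + u) + a = u + 2*a)
W = 0 (W = 0*1 = 0)
H(o) = √o
H(-23)*(W*(w(2, -1*(-2)) + j)) = √(-23)*(0*((2 + 2*(-1*(-2))) + 2)) = (I*√23)*(0*((2 + 2*2) + 2)) = (I*√23)*(0*((2 + 4) + 2)) = (I*√23)*(0*(6 + 2)) = (I*√23)*(0*8) = (I*√23)*0 = 0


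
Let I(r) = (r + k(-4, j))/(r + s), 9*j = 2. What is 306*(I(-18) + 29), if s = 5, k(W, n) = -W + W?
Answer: 120870/13 ≈ 9297.7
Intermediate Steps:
j = 2/9 (j = (1/9)*2 = 2/9 ≈ 0.22222)
k(W, n) = 0
I(r) = r/(5 + r) (I(r) = (r + 0)/(r + 5) = r/(5 + r))
306*(I(-18) + 29) = 306*(-18/(5 - 18) + 29) = 306*(-18/(-13) + 29) = 306*(-18*(-1/13) + 29) = 306*(18/13 + 29) = 306*(395/13) = 120870/13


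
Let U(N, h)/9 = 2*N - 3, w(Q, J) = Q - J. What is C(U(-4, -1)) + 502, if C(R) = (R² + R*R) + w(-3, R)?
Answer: 20200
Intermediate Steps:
U(N, h) = -27 + 18*N (U(N, h) = 9*(2*N - 3) = 9*(-3 + 2*N) = -27 + 18*N)
C(R) = -3 - R + 2*R² (C(R) = (R² + R*R) + (-3 - R) = (R² + R²) + (-3 - R) = 2*R² + (-3 - R) = -3 - R + 2*R²)
C(U(-4, -1)) + 502 = (-3 - (-27 + 18*(-4)) + 2*(-27 + 18*(-4))²) + 502 = (-3 - (-27 - 72) + 2*(-27 - 72)²) + 502 = (-3 - 1*(-99) + 2*(-99)²) + 502 = (-3 + 99 + 2*9801) + 502 = (-3 + 99 + 19602) + 502 = 19698 + 502 = 20200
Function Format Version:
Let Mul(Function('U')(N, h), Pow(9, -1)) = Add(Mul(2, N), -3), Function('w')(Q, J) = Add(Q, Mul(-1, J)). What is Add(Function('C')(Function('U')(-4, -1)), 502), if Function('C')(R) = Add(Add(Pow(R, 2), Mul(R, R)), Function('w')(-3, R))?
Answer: 20200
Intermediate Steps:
Function('U')(N, h) = Add(-27, Mul(18, N)) (Function('U')(N, h) = Mul(9, Add(Mul(2, N), -3)) = Mul(9, Add(-3, Mul(2, N))) = Add(-27, Mul(18, N)))
Function('C')(R) = Add(-3, Mul(-1, R), Mul(2, Pow(R, 2))) (Function('C')(R) = Add(Add(Pow(R, 2), Mul(R, R)), Add(-3, Mul(-1, R))) = Add(Add(Pow(R, 2), Pow(R, 2)), Add(-3, Mul(-1, R))) = Add(Mul(2, Pow(R, 2)), Add(-3, Mul(-1, R))) = Add(-3, Mul(-1, R), Mul(2, Pow(R, 2))))
Add(Function('C')(Function('U')(-4, -1)), 502) = Add(Add(-3, Mul(-1, Add(-27, Mul(18, -4))), Mul(2, Pow(Add(-27, Mul(18, -4)), 2))), 502) = Add(Add(-3, Mul(-1, Add(-27, -72)), Mul(2, Pow(Add(-27, -72), 2))), 502) = Add(Add(-3, Mul(-1, -99), Mul(2, Pow(-99, 2))), 502) = Add(Add(-3, 99, Mul(2, 9801)), 502) = Add(Add(-3, 99, 19602), 502) = Add(19698, 502) = 20200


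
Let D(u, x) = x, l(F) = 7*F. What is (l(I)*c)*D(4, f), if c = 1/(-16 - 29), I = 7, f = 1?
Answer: -49/45 ≈ -1.0889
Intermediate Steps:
c = -1/45 (c = 1/(-45) = -1/45 ≈ -0.022222)
(l(I)*c)*D(4, f) = ((7*7)*(-1/45))*1 = (49*(-1/45))*1 = -49/45*1 = -49/45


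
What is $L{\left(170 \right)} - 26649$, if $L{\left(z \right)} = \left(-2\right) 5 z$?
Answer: $-28349$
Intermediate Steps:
$L{\left(z \right)} = - 10 z$
$L{\left(170 \right)} - 26649 = \left(-10\right) 170 - 26649 = -1700 - 26649 = -28349$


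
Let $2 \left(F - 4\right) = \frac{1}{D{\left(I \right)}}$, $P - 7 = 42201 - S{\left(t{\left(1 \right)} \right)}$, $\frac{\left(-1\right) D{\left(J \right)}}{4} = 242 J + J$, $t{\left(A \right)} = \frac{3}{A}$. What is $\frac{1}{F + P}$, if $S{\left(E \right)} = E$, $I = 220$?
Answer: $\frac{427680}{18051945119} \approx 2.3692 \cdot 10^{-5}$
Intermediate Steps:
$D{\left(J \right)} = - 972 J$ ($D{\left(J \right)} = - 4 \left(242 J + J\right) = - 4 \cdot 243 J = - 972 J$)
$P = 42205$ ($P = 7 + \left(42201 - \frac{3}{1}\right) = 7 + \left(42201 - 3 \cdot 1\right) = 7 + \left(42201 - 3\right) = 7 + 42198 = 42205$)
$F = \frac{1710719}{427680}$ ($F = 4 + \frac{1}{2 \left(\left(-972\right) 220\right)} = 4 + \frac{1}{2 \left(-213840\right)} = 4 + \frac{1}{2} \left(- \frac{1}{213840}\right) = 4 - \frac{1}{427680} = \frac{1710719}{427680} \approx 4.0$)
$\frac{1}{F + P} = \frac{1}{\frac{1710719}{427680} + 42205} = \frac{1}{\frac{18051945119}{427680}} = \frac{427680}{18051945119}$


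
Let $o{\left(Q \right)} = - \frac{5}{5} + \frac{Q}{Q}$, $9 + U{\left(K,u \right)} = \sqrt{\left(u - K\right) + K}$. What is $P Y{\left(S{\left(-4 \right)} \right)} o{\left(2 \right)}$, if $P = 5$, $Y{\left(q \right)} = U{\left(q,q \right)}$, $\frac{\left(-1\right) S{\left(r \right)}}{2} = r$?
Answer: $0$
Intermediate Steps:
$S{\left(r \right)} = - 2 r$
$U{\left(K,u \right)} = -9 + \sqrt{u}$ ($U{\left(K,u \right)} = -9 + \sqrt{\left(u - K\right) + K} = -9 + \sqrt{u}$)
$Y{\left(q \right)} = -9 + \sqrt{q}$
$o{\left(Q \right)} = 0$ ($o{\left(Q \right)} = \left(-5\right) \frac{1}{5} + 1 = -1 + 1 = 0$)
$P Y{\left(S{\left(-4 \right)} \right)} o{\left(2 \right)} = 5 \left(-9 + \sqrt{\left(-2\right) \left(-4\right)}\right) 0 = 5 \left(-9 + \sqrt{8}\right) 0 = 5 \left(-9 + 2 \sqrt{2}\right) 0 = \left(-45 + 10 \sqrt{2}\right) 0 = 0$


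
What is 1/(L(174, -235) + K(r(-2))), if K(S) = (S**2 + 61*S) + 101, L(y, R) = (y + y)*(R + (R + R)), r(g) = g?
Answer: -1/245357 ≈ -4.0757e-6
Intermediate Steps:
L(y, R) = 6*R*y (L(y, R) = (2*y)*(R + 2*R) = (2*y)*(3*R) = 6*R*y)
K(S) = 101 + S**2 + 61*S
1/(L(174, -235) + K(r(-2))) = 1/(6*(-235)*174 + (101 + (-2)**2 + 61*(-2))) = 1/(-245340 + (101 + 4 - 122)) = 1/(-245340 - 17) = 1/(-245357) = -1/245357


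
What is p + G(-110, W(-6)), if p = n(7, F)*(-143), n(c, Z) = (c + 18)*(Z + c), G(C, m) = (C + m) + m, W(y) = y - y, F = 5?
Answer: -43010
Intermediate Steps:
W(y) = 0
G(C, m) = C + 2*m
n(c, Z) = (18 + c)*(Z + c)
p = -42900 (p = (7**2 + 18*5 + 18*7 + 5*7)*(-143) = (49 + 90 + 126 + 35)*(-143) = 300*(-143) = -42900)
p + G(-110, W(-6)) = -42900 + (-110 + 2*0) = -42900 + (-110 + 0) = -42900 - 110 = -43010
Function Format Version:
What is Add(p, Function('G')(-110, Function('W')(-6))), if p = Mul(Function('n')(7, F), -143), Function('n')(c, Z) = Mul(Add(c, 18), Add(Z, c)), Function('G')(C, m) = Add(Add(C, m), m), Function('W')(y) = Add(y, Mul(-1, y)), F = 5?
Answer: -43010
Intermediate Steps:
Function('W')(y) = 0
Function('G')(C, m) = Add(C, Mul(2, m))
Function('n')(c, Z) = Mul(Add(18, c), Add(Z, c))
p = -42900 (p = Mul(Add(Pow(7, 2), Mul(18, 5), Mul(18, 7), Mul(5, 7)), -143) = Mul(Add(49, 90, 126, 35), -143) = Mul(300, -143) = -42900)
Add(p, Function('G')(-110, Function('W')(-6))) = Add(-42900, Add(-110, Mul(2, 0))) = Add(-42900, Add(-110, 0)) = Add(-42900, -110) = -43010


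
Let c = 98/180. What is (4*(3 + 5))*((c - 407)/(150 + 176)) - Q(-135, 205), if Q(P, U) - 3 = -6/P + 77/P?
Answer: -932386/22005 ≈ -42.372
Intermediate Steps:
c = 49/90 (c = 98*(1/180) = 49/90 ≈ 0.54444)
Q(P, U) = 3 + 71/P (Q(P, U) = 3 + (-6/P + 77/P) = 3 + 71/P)
(4*(3 + 5))*((c - 407)/(150 + 176)) - Q(-135, 205) = (4*(3 + 5))*((49/90 - 407)/(150 + 176)) - (3 + 71/(-135)) = (4*8)*(-36581/90/326) - (3 + 71*(-1/135)) = 32*(-36581/90*1/326) - (3 - 71/135) = 32*(-36581/29340) - 1*334/135 = -292648/7335 - 334/135 = -932386/22005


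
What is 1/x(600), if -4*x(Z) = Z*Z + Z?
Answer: -1/90150 ≈ -1.1093e-5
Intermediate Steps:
x(Z) = -Z/4 - Z²/4 (x(Z) = -(Z*Z + Z)/4 = -(Z² + Z)/4 = -(Z + Z²)/4 = -Z/4 - Z²/4)
1/x(600) = 1/(-¼*600*(1 + 600)) = 1/(-¼*600*601) = 1/(-90150) = -1/90150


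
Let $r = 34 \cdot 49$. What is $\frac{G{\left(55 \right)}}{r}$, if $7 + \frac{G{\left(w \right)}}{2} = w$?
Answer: $\frac{48}{833} \approx 0.057623$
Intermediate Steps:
$G{\left(w \right)} = -14 + 2 w$
$r = 1666$
$\frac{G{\left(55 \right)}}{r} = \frac{-14 + 2 \cdot 55}{1666} = \left(-14 + 110\right) \frac{1}{1666} = 96 \cdot \frac{1}{1666} = \frac{48}{833}$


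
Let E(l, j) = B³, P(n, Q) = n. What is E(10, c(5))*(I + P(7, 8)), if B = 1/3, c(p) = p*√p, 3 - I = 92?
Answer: -82/27 ≈ -3.0370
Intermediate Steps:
I = -89 (I = 3 - 1*92 = 3 - 92 = -89)
c(p) = p^(3/2)
B = ⅓ ≈ 0.33333
E(l, j) = 1/27 (E(l, j) = (⅓)³ = 1/27)
E(10, c(5))*(I + P(7, 8)) = (-89 + 7)/27 = (1/27)*(-82) = -82/27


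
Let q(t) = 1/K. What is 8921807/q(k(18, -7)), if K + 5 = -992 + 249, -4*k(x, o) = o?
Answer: -6673511636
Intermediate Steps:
k(x, o) = -o/4
K = -748 (K = -5 + (-992 + 249) = -5 - 743 = -748)
q(t) = -1/748 (q(t) = 1/(-748) = -1/748)
8921807/q(k(18, -7)) = 8921807/(-1/748) = 8921807*(-748) = -6673511636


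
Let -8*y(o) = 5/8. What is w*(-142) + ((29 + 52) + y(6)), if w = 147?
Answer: -1330757/64 ≈ -20793.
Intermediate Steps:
y(o) = -5/64 (y(o) = -5/(8*8) = -⅛*5/8 = -5/64)
w*(-142) + ((29 + 52) + y(6)) = 147*(-142) + ((29 + 52) - 5/64) = -20874 + (81 - 5/64) = -20874 + 5179/64 = -1330757/64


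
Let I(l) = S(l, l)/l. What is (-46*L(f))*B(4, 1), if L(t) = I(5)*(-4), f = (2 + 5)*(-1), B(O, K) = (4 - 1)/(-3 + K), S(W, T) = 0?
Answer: 0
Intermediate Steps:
B(O, K) = 3/(-3 + K)
I(l) = 0 (I(l) = 0/l = 0)
f = -7 (f = 7*(-1) = -7)
L(t) = 0 (L(t) = 0*(-4) = 0)
(-46*L(f))*B(4, 1) = (-46*0)*(3/(-3 + 1)) = 0*(3/(-2)) = 0*(3*(-1/2)) = 0*(-3/2) = 0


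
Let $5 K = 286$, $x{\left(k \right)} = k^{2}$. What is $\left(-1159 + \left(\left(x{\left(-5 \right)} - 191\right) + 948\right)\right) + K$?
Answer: $- \frac{1599}{5} \approx -319.8$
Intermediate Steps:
$K = \frac{286}{5}$ ($K = \frac{1}{5} \cdot 286 = \frac{286}{5} \approx 57.2$)
$\left(-1159 + \left(\left(x{\left(-5 \right)} - 191\right) + 948\right)\right) + K = \left(-1159 + \left(\left(\left(-5\right)^{2} - 191\right) + 948\right)\right) + \frac{286}{5} = \left(-1159 + \left(\left(25 - 191\right) + 948\right)\right) + \frac{286}{5} = \left(-1159 + \left(-166 + 948\right)\right) + \frac{286}{5} = \left(-1159 + 782\right) + \frac{286}{5} = -377 + \frac{286}{5} = - \frac{1599}{5}$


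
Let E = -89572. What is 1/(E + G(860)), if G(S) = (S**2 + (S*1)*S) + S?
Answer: 1/1390488 ≈ 7.1917e-7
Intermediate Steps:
G(S) = S + 2*S**2 (G(S) = (S**2 + S*S) + S = (S**2 + S**2) + S = 2*S**2 + S = S + 2*S**2)
1/(E + G(860)) = 1/(-89572 + 860*(1 + 2*860)) = 1/(-89572 + 860*(1 + 1720)) = 1/(-89572 + 860*1721) = 1/(-89572 + 1480060) = 1/1390488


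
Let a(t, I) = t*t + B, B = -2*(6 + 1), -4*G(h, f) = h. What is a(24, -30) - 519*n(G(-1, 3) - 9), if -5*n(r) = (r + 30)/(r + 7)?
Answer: -4889/7 ≈ -698.43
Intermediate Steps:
G(h, f) = -h/4
B = -14 (B = -2*7 = -14)
a(t, I) = -14 + t² (a(t, I) = t*t - 14 = t² - 14 = -14 + t²)
n(r) = -(30 + r)/(5*(7 + r)) (n(r) = -(r + 30)/(5*(r + 7)) = -(30 + r)/(5*(7 + r)))
a(24, -30) - 519*n(G(-1, 3) - 9) = (-14 + 24²) - 519*(-30 - (-¼*(-1) - 9))/(5*(7 + (-¼*(-1) - 9))) = (-14 + 576) - 519*(-30 - (¼ - 9))/(5*(7 + (¼ - 9))) = 562 - 519*(-30 - 1*(-35/4))/(5*(7 - 35/4)) = 562 - 519*(-30 + 35/4)/(5*(-7/4)) = 562 - 519*(-4)*(-85)/(5*7*4) = 562 - 519*17/7 = 562 - 8823/7 = -4889/7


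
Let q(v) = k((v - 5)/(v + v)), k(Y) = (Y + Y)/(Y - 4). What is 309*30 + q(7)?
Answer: 250288/27 ≈ 9269.9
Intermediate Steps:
k(Y) = 2*Y/(-4 + Y) (k(Y) = (2*Y)/(-4 + Y) = 2*Y/(-4 + Y))
q(v) = (-5 + v)/(v*(-4 + (-5 + v)/(2*v))) (q(v) = 2*((v - 5)/(v + v))/(-4 + (v - 5)/(v + v)) = 2*((-5 + v)/((2*v)))/(-4 + (-5 + v)/((2*v))) = 2*((-5 + v)*(1/(2*v)))/(-4 + (-5 + v)*(1/(2*v))) = 2*((-5 + v)/(2*v))/(-4 + (-5 + v)/(2*v)) = (-5 + v)/(v*(-4 + (-5 + v)/(2*v))))
309*30 + q(7) = 309*30 + 2*(5 - 1*7)/(5 + 7*7) = 9270 + 2*(5 - 7)/(5 + 49) = 9270 + 2*(-2)/54 = 9270 + 2*(1/54)*(-2) = 9270 - 2/27 = 250288/27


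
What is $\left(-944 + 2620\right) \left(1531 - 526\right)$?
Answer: $1684380$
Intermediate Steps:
$\left(-944 + 2620\right) \left(1531 - 526\right) = 1676 \cdot 1005 = 1684380$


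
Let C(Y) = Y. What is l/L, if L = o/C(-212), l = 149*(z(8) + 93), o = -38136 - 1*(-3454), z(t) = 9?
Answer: 1610988/17341 ≈ 92.901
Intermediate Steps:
o = -34682 (o = -38136 + 3454 = -34682)
l = 15198 (l = 149*(9 + 93) = 149*102 = 15198)
L = 17341/106 (L = -34682/(-212) = -34682*(-1/212) = 17341/106 ≈ 163.59)
l/L = 15198/(17341/106) = 15198*(106/17341) = 1610988/17341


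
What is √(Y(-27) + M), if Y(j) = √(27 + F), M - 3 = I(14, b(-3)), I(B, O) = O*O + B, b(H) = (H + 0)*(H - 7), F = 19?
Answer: √(917 + √46) ≈ 30.394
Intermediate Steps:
b(H) = H*(-7 + H)
I(B, O) = B + O² (I(B, O) = O² + B = B + O²)
M = 917 (M = 3 + (14 + (-3*(-7 - 3))²) = 3 + (14 + (-3*(-10))²) = 3 + (14 + 30²) = 3 + (14 + 900) = 3 + 914 = 917)
Y(j) = √46 (Y(j) = √(27 + 19) = √46)
√(Y(-27) + M) = √(√46 + 917) = √(917 + √46)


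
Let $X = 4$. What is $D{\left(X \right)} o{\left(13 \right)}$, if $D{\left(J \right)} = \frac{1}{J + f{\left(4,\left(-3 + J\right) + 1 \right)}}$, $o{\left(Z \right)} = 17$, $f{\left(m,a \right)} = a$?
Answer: $\frac{17}{6} \approx 2.8333$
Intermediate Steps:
$D{\left(J \right)} = \frac{1}{-2 + 2 J}$ ($D{\left(J \right)} = \frac{1}{J + \left(\left(-3 + J\right) + 1\right)} = \frac{1}{J + \left(-2 + J\right)} = \frac{1}{-2 + 2 J}$)
$D{\left(X \right)} o{\left(13 \right)} = \frac{1}{2 \left(-1 + 4\right)} 17 = \frac{1}{2 \cdot 3} \cdot 17 = \frac{1}{2} \cdot \frac{1}{3} \cdot 17 = \frac{1}{6} \cdot 17 = \frac{17}{6}$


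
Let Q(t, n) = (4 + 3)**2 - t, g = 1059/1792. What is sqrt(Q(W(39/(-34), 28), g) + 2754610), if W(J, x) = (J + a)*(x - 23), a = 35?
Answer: sqrt(3184190134)/34 ≈ 1659.7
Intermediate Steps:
W(J, x) = (-23 + x)*(35 + J) (W(J, x) = (J + 35)*(x - 23) = (35 + J)*(-23 + x) = (-23 + x)*(35 + J))
g = 1059/1792 (g = 1059*(1/1792) = 1059/1792 ≈ 0.59096)
Q(t, n) = 49 - t (Q(t, n) = 7**2 - t = 49 - t)
sqrt(Q(W(39/(-34), 28), g) + 2754610) = sqrt((49 - (-805 - 897/(-34) + 35*28 + (39/(-34))*28)) + 2754610) = sqrt((49 - (-805 - 897*(-1)/34 + 980 + (39*(-1/34))*28)) + 2754610) = sqrt((49 - (-805 - 23*(-39/34) + 980 - 39/34*28)) + 2754610) = sqrt((49 - (-805 + 897/34 + 980 - 546/17)) + 2754610) = sqrt((49 - 1*5755/34) + 2754610) = sqrt((49 - 5755/34) + 2754610) = sqrt(-4089/34 + 2754610) = sqrt(93652651/34) = sqrt(3184190134)/34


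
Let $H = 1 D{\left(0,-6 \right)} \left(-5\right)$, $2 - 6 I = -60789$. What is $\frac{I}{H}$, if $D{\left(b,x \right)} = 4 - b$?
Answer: $- \frac{60791}{120} \approx -506.59$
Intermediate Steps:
$I = \frac{60791}{6}$ ($I = \frac{1}{3} - - \frac{20263}{2} = \frac{1}{3} + \frac{20263}{2} = \frac{60791}{6} \approx 10132.0$)
$H = -20$ ($H = 1 \left(4 - 0\right) \left(-5\right) = 1 \left(4 + 0\right) \left(-5\right) = 1 \cdot 4 \left(-5\right) = 4 \left(-5\right) = -20$)
$\frac{I}{H} = \frac{60791}{6 \left(-20\right)} = \frac{60791}{6} \left(- \frac{1}{20}\right) = - \frac{60791}{120}$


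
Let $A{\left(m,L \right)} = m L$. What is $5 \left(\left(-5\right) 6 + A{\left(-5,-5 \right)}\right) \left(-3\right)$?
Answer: $75$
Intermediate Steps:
$A{\left(m,L \right)} = L m$
$5 \left(\left(-5\right) 6 + A{\left(-5,-5 \right)}\right) \left(-3\right) = 5 \left(\left(-5\right) 6 - -25\right) \left(-3\right) = 5 \left(-30 + 25\right) \left(-3\right) = 5 \left(-5\right) \left(-3\right) = \left(-25\right) \left(-3\right) = 75$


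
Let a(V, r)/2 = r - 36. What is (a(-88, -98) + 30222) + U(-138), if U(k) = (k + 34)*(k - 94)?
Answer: 54082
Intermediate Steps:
a(V, r) = -72 + 2*r (a(V, r) = 2*(r - 36) = 2*(-36 + r) = -72 + 2*r)
U(k) = (-94 + k)*(34 + k) (U(k) = (34 + k)*(-94 + k) = (-94 + k)*(34 + k))
(a(-88, -98) + 30222) + U(-138) = ((-72 + 2*(-98)) + 30222) + (-3196 + (-138)² - 60*(-138)) = ((-72 - 196) + 30222) + (-3196 + 19044 + 8280) = (-268 + 30222) + 24128 = 29954 + 24128 = 54082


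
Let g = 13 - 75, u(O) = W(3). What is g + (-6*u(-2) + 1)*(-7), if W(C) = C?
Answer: 57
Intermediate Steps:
u(O) = 3
g = -62
g + (-6*u(-2) + 1)*(-7) = -62 + (-6*3 + 1)*(-7) = -62 + (-18 + 1)*(-7) = -62 - 17*(-7) = -62 + 119 = 57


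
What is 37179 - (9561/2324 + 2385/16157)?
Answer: 1395869343555/37548868 ≈ 37175.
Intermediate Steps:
37179 - (9561/2324 + 2385/16157) = 37179 - 1*160019817/37548868 = 37179 - 160019817/37548868 = 1395869343555/37548868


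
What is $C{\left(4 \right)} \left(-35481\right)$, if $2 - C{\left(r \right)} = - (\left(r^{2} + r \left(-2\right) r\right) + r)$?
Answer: $354810$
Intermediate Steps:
$C{\left(r \right)} = 2 + r - r^{2}$ ($C{\left(r \right)} = 2 - - (\left(r^{2} + r \left(-2\right) r\right) + r) = 2 - - (\left(r^{2} + - 2 r r\right) + r) = 2 - - (\left(r^{2} - 2 r^{2}\right) + r) = 2 - - (- r^{2} + r) = 2 - - (r - r^{2}) = 2 - \left(r^{2} - r\right) = 2 + r - r^{2}$)
$C{\left(4 \right)} \left(-35481\right) = \left(2 + 4 - 4^{2}\right) \left(-35481\right) = \left(2 + 4 - 16\right) \left(-35481\right) = \left(-10\right) \left(-35481\right) = 354810$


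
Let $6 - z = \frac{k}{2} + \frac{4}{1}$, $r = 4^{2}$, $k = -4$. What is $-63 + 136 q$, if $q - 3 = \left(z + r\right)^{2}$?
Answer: $54745$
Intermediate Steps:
$r = 16$
$z = 4$ ($z = 6 - \left(- \frac{4}{2} + \frac{4}{1}\right) = 6 - \left(\left(-4\right) \frac{1}{2} + 4 \cdot 1\right) = 6 - \left(-2 + 4\right) = 6 - 2 = 4$)
$q = 403$ ($q = 3 + \left(4 + 16\right)^{2} = 3 + 20^{2} = 3 + 400 = 403$)
$-63 + 136 q = -63 + 136 \cdot 403 = -63 + 54808 = 54745$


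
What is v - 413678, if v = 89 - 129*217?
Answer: -441582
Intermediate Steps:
v = -27904 (v = 89 - 27993 = -27904)
v - 413678 = -27904 - 413678 = -441582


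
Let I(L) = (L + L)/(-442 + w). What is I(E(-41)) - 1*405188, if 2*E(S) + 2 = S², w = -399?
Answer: -340764787/841 ≈ -4.0519e+5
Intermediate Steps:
E(S) = -1 + S²/2
I(L) = -2*L/841 (I(L) = (L + L)/(-442 - 399) = (2*L)/(-841) = (2*L)*(-1/841) = -2*L/841)
I(E(-41)) - 1*405188 = -2*(-1 + (½)*(-41)²)/841 - 1*405188 = -2*(-1 + (½)*1681)/841 - 405188 = -2*(-1 + 1681/2)/841 - 405188 = -2/841*1679/2 - 405188 = -1679/841 - 405188 = -340764787/841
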